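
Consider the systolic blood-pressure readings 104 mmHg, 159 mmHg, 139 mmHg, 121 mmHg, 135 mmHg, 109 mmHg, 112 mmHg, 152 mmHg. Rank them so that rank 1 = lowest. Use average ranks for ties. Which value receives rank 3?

Sorted (ascending): 104, 109, 112, 121, 135, 139, 152, 159
No ties — each value takes its position as its rank.
Rank 3 → value 112.

112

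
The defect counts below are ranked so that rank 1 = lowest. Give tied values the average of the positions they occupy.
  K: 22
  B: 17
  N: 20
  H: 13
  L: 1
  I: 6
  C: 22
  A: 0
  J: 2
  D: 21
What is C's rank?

Sorted (ascending): 0, 1, 2, 6, 13, 17, 20, 21, 22, 22
The 2 values of 22 occupy positions 9–10 → average rank (9+10)/2 = 9.5.
C has value 22 → rank 9.5.

9.5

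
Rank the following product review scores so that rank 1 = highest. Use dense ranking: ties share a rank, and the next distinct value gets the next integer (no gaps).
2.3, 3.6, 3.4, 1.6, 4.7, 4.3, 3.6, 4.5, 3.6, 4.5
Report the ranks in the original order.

6, 4, 5, 7, 1, 3, 4, 2, 4, 2

Sorted (descending): 4.7, 4.5, 4.5, 4.3, 3.6, 3.6, 3.6, 3.4, 2.3, 1.6
The 2 values of 4.5 share dense rank 2.
The 3 values of 3.6 share dense rank 4.
Remaining distinct values take the next consecutive integers.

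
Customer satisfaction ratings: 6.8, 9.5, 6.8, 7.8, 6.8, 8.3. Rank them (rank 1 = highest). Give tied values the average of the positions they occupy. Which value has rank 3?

7.8

Sorted (descending): 9.5, 8.3, 7.8, 6.8, 6.8, 6.8
The 3 values of 6.8 occupy positions 4–6 → average rank 5.
Rank 3 → value 7.8.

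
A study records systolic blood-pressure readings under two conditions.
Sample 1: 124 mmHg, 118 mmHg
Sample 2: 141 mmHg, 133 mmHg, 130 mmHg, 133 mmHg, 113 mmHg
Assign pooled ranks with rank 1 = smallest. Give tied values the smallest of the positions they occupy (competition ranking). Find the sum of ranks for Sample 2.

Sorted (ascending): 113, 118, 124, 130, 133, 133, 141
The 2 values of 133 occupy positions 5–6 → each gets rank 5.
Sample 2 values → pooled ranks: 141→7, 133→5, 130→4, 133→5, 113→1
Rank sum = 7 + 5 + 4 + 5 + 1 = 22

22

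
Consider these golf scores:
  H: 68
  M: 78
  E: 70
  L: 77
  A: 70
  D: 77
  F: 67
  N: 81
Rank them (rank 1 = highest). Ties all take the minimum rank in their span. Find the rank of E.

Sorted (descending): 81, 78, 77, 77, 70, 70, 68, 67
The 2 values of 77 occupy positions 3–4 → each gets rank 3.
The 2 values of 70 occupy positions 5–6 → each gets rank 5.
E has value 70 → rank 5.

5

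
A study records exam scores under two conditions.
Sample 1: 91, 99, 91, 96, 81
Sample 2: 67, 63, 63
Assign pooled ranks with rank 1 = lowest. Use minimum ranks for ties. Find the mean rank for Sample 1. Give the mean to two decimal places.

Sorted (ascending): 63, 63, 67, 81, 91, 91, 96, 99
The 2 values of 63 occupy positions 1–2 → each gets rank 1.
The 2 values of 91 occupy positions 5–6 → each gets rank 5.
Sample 1 values → pooled ranks: 91→5, 99→8, 91→5, 96→7, 81→4
Mean rank = (5 + 8 + 5 + 7 + 4) / 5 = 5.80

5.80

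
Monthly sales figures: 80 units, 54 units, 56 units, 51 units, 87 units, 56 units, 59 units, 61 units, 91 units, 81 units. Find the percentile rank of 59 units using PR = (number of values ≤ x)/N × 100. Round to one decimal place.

N = 10.
Strictly below 59: 4. Equal to 59: 1.
PR = 5/10 × 100 = 50.0

50.0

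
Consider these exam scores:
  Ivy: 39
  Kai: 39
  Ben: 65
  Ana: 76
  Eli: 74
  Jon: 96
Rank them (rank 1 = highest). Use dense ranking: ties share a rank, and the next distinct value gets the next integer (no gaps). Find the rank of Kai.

5

Sorted (descending): 96, 76, 74, 65, 39, 39
The 2 values of 39 share dense rank 5.
Remaining distinct values take the next consecutive integers.
Kai has value 39 → rank 5.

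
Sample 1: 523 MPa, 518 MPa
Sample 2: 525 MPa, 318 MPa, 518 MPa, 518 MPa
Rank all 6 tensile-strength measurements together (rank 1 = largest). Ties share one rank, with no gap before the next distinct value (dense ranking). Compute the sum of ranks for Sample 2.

11

Sorted (descending): 525, 523, 518, 518, 518, 318
The 3 values of 518 share dense rank 3.
Remaining distinct values take the next consecutive integers.
Sample 2 values → pooled ranks: 525→1, 318→4, 518→3, 518→3
Rank sum = 1 + 4 + 3 + 3 = 11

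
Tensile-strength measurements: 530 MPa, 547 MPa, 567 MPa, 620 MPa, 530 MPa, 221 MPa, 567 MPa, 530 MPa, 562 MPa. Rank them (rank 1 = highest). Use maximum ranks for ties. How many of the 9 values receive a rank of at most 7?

Sorted (descending): 620, 567, 567, 562, 547, 530, 530, 530, 221
The 2 values of 567 occupy positions 2–3 → each gets rank 3.
The 3 values of 530 occupy positions 6–8 → each gets rank 8.
Ranks ≤ 7: {1, 3, 3, 4, 5} → 5 values.

5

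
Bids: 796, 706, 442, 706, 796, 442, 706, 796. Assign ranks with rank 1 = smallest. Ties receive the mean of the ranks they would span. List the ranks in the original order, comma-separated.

7, 4, 1.5, 4, 7, 1.5, 4, 7

Sorted (ascending): 442, 442, 706, 706, 706, 796, 796, 796
The 2 values of 442 occupy positions 1–2 → average rank (1+2)/2 = 1.5.
The 3 values of 706 occupy positions 3–5 → average rank 4.
The 3 values of 796 occupy positions 6–8 → average rank 7.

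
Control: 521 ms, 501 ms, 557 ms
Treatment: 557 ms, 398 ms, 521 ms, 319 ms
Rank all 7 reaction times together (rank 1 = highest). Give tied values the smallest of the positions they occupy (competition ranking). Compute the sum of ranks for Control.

9

Sorted (descending): 557, 557, 521, 521, 501, 398, 319
The 2 values of 557 occupy positions 1–2 → each gets rank 1.
The 2 values of 521 occupy positions 3–4 → each gets rank 3.
Control values → pooled ranks: 521→3, 501→5, 557→1
Rank sum = 3 + 5 + 1 = 9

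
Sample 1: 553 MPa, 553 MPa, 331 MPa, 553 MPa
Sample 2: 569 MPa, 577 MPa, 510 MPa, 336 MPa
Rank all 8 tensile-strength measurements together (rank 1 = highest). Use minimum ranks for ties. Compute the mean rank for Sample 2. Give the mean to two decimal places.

4.00

Sorted (descending): 577, 569, 553, 553, 553, 510, 336, 331
The 3 values of 553 occupy positions 3–5 → each gets rank 3.
Sample 2 values → pooled ranks: 569→2, 577→1, 510→6, 336→7
Mean rank = (2 + 1 + 6 + 7) / 4 = 4.00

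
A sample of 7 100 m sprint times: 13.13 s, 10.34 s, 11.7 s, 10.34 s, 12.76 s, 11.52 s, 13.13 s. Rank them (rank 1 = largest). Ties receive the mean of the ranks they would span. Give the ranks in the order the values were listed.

1.5, 6.5, 4, 6.5, 3, 5, 1.5

Sorted (descending): 13.13, 13.13, 12.76, 11.7, 11.52, 10.34, 10.34
The 2 values of 13.13 occupy positions 1–2 → average rank (1+2)/2 = 1.5.
The 2 values of 10.34 occupy positions 6–7 → average rank (6+7)/2 = 6.5.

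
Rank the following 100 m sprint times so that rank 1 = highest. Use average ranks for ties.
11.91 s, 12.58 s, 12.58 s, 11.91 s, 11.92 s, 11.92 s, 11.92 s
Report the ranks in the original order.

Sorted (descending): 12.58, 12.58, 11.92, 11.92, 11.92, 11.91, 11.91
The 2 values of 12.58 occupy positions 1–2 → average rank (1+2)/2 = 1.5.
The 3 values of 11.92 occupy positions 3–5 → average rank 4.
The 2 values of 11.91 occupy positions 6–7 → average rank (6+7)/2 = 6.5.

6.5, 1.5, 1.5, 6.5, 4, 4, 4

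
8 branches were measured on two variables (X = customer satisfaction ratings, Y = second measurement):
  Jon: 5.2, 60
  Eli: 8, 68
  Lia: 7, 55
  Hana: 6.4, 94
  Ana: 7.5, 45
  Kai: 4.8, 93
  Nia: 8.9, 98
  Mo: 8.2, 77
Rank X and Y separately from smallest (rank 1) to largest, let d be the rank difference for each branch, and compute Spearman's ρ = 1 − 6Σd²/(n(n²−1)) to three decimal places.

0.167

Ranks of variable 1: 2, 6, 4, 3, 5, 1, 8, 7
Ranks of variable 2: 3, 4, 2, 7, 1, 6, 8, 5
d = r₁ − r₂: -1, 2, 2, -4, 4, -5, 0, 2
d²: 1, 4, 4, 16, 16, 25, 0, 4; Σd² = 70
ρ = 1 − 6·70/(8·63) = 1 − 420/504 = 0.167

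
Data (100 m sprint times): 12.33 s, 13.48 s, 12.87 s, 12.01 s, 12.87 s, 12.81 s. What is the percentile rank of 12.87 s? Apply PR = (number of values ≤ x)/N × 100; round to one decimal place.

N = 6.
Strictly below 12.87: 3. Equal to 12.87: 2.
PR = 5/6 × 100 = 83.3

83.3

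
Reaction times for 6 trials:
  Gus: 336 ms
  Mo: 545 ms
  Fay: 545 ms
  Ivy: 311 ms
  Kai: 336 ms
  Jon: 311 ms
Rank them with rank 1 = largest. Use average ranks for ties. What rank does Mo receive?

Sorted (descending): 545, 545, 336, 336, 311, 311
The 2 values of 545 occupy positions 1–2 → average rank (1+2)/2 = 1.5.
The 2 values of 336 occupy positions 3–4 → average rank (3+4)/2 = 3.5.
The 2 values of 311 occupy positions 5–6 → average rank (5+6)/2 = 5.5.
Mo has value 545 ms → rank 1.5.

1.5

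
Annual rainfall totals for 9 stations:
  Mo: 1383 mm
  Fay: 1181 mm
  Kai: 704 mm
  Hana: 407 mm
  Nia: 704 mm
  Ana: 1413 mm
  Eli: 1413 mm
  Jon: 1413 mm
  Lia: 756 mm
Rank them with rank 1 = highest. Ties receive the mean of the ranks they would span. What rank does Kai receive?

Sorted (descending): 1413, 1413, 1413, 1383, 1181, 756, 704, 704, 407
The 3 values of 1413 occupy positions 1–3 → average rank 2.
The 2 values of 704 occupy positions 7–8 → average rank (7+8)/2 = 7.5.
Kai has value 704 mm → rank 7.5.

7.5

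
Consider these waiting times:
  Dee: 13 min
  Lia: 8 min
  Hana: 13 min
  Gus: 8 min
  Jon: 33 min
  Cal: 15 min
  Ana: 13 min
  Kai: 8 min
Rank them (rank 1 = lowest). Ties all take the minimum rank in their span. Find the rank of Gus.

Sorted (ascending): 8, 8, 8, 13, 13, 13, 15, 33
The 3 values of 8 occupy positions 1–3 → each gets rank 1.
The 3 values of 13 occupy positions 4–6 → each gets rank 4.
Gus has value 8 min → rank 1.

1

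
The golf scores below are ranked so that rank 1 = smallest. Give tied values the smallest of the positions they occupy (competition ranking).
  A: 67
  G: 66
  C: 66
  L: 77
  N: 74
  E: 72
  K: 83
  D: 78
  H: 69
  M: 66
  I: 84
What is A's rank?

4

Sorted (ascending): 66, 66, 66, 67, 69, 72, 74, 77, 78, 83, 84
The 3 values of 66 occupy positions 1–3 → each gets rank 1.
A has value 67 → rank 4.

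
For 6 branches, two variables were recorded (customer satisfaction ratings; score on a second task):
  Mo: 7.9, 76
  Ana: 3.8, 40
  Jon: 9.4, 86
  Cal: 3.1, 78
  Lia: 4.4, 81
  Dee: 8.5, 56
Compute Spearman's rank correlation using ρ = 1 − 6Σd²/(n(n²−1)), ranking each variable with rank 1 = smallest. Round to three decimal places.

0.314

Ranks of variable 1: 4, 2, 6, 1, 3, 5
Ranks of variable 2: 3, 1, 6, 4, 5, 2
d = r₁ − r₂: 1, 1, 0, -3, -2, 3
d²: 1, 1, 0, 9, 4, 9; Σd² = 24
ρ = 1 − 6·24/(6·35) = 1 − 144/210 = 0.314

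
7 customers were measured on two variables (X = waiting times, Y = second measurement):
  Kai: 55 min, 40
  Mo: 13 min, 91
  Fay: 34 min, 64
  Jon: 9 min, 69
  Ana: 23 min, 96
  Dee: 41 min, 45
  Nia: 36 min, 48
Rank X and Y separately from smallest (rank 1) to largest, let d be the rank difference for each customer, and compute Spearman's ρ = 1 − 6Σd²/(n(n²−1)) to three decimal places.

Ranks of variable 1: 7, 2, 4, 1, 3, 6, 5
Ranks of variable 2: 1, 6, 4, 5, 7, 2, 3
d = r₁ − r₂: 6, -4, 0, -4, -4, 4, 2
d²: 36, 16, 0, 16, 16, 16, 4; Σd² = 104
ρ = 1 − 6·104/(7·48) = 1 − 624/336 = -0.857

-0.857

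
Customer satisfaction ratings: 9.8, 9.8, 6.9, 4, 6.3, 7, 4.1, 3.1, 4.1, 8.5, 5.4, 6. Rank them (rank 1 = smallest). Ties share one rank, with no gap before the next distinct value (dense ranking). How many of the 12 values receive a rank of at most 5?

Sorted (ascending): 3.1, 4, 4.1, 4.1, 5.4, 6, 6.3, 6.9, 7, 8.5, 9.8, 9.8
The 2 values of 4.1 share dense rank 3.
The 2 values of 9.8 share dense rank 10.
Remaining distinct values take the next consecutive integers.
Ranks ≤ 5: {1, 2, 3, 3, 4, 5} → 6 values.

6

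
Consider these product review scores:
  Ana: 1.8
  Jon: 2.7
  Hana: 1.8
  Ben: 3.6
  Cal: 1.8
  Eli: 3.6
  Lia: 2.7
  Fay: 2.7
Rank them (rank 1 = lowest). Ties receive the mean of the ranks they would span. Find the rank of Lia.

Sorted (ascending): 1.8, 1.8, 1.8, 2.7, 2.7, 2.7, 3.6, 3.6
The 3 values of 1.8 occupy positions 1–3 → average rank 2.
The 3 values of 2.7 occupy positions 4–6 → average rank 5.
The 2 values of 3.6 occupy positions 7–8 → average rank (7+8)/2 = 7.5.
Lia has value 2.7 → rank 5.

5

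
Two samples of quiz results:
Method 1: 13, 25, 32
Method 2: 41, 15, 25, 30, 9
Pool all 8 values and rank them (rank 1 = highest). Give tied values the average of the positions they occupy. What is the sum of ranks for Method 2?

Sorted (descending): 41, 32, 30, 25, 25, 15, 13, 9
The 2 values of 25 occupy positions 4–5 → average rank (4+5)/2 = 4.5.
Method 2 values → pooled ranks: 41→1, 15→6, 25→4.5, 30→3, 9→8
Rank sum = 1 + 6 + 4.5 + 3 + 8 = 22.5

22.5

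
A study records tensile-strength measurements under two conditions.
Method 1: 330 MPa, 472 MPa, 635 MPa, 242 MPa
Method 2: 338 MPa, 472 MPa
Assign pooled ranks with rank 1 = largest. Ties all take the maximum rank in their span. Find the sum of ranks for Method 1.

Sorted (descending): 635, 472, 472, 338, 330, 242
The 2 values of 472 occupy positions 2–3 → each gets rank 3.
Method 1 values → pooled ranks: 330→5, 472→3, 635→1, 242→6
Rank sum = 5 + 3 + 1 + 6 = 15

15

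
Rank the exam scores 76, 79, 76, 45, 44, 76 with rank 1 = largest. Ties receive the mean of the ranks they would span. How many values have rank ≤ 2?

1

Sorted (descending): 79, 76, 76, 76, 45, 44
The 3 values of 76 occupy positions 2–4 → average rank 3.
Ranks ≤ 2: {1} → 1 value.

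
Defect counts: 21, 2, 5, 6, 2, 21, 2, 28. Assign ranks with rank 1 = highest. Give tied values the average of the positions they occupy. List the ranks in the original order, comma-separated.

2.5, 7, 5, 4, 7, 2.5, 7, 1

Sorted (descending): 28, 21, 21, 6, 5, 2, 2, 2
The 2 values of 21 occupy positions 2–3 → average rank (2+3)/2 = 2.5.
The 3 values of 2 occupy positions 6–8 → average rank 7.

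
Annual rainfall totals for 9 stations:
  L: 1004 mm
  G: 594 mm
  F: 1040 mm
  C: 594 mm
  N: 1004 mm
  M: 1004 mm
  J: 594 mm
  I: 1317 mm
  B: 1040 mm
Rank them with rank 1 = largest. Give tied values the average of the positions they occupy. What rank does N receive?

5

Sorted (descending): 1317, 1040, 1040, 1004, 1004, 1004, 594, 594, 594
The 2 values of 1040 occupy positions 2–3 → average rank (2+3)/2 = 2.5.
The 3 values of 1004 occupy positions 4–6 → average rank 5.
The 3 values of 594 occupy positions 7–9 → average rank 8.
N has value 1004 mm → rank 5.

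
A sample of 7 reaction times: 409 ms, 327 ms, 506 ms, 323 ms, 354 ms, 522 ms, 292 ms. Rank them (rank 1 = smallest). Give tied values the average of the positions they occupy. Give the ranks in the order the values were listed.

5, 3, 6, 2, 4, 7, 1

Sorted (ascending): 292, 323, 327, 354, 409, 506, 522
No ties — each value takes its position as its rank.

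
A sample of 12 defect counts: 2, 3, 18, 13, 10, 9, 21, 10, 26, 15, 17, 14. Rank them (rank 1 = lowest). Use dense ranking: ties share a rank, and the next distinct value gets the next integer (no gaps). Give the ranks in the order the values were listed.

Sorted (ascending): 2, 3, 9, 10, 10, 13, 14, 15, 17, 18, 21, 26
The 2 values of 10 share dense rank 4.
Remaining distinct values take the next consecutive integers.

1, 2, 9, 5, 4, 3, 10, 4, 11, 7, 8, 6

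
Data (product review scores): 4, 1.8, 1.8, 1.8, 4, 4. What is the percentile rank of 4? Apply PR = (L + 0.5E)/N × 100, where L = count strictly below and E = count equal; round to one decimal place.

75.0

N = 6.
Strictly below 4: 3. Equal to 4: 3.
PR = (3 + 0.5·3)/6 × 100 = 75.0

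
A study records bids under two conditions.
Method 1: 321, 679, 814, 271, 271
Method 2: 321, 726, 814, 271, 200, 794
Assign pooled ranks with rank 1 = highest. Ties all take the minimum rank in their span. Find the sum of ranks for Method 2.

33

Sorted (descending): 814, 814, 794, 726, 679, 321, 321, 271, 271, 271, 200
The 2 values of 814 occupy positions 1–2 → each gets rank 1.
The 2 values of 321 occupy positions 6–7 → each gets rank 6.
The 3 values of 271 occupy positions 8–10 → each gets rank 8.
Method 2 values → pooled ranks: 321→6, 726→4, 814→1, 271→8, 200→11, 794→3
Rank sum = 6 + 4 + 1 + 8 + 11 + 3 = 33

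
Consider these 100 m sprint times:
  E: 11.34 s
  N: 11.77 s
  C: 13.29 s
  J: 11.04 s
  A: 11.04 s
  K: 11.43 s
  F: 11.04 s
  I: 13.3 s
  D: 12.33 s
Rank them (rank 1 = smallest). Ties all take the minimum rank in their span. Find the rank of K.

5

Sorted (ascending): 11.04, 11.04, 11.04, 11.34, 11.43, 11.77, 12.33, 13.29, 13.3
The 3 values of 11.04 occupy positions 1–3 → each gets rank 1.
K has value 11.43 s → rank 5.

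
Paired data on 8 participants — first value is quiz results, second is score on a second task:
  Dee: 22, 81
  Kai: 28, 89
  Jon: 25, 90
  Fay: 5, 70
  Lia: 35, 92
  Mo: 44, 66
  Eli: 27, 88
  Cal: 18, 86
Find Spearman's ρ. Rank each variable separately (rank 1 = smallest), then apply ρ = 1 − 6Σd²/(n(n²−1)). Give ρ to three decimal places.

0.238

Ranks of variable 1: 3, 6, 4, 1, 7, 8, 5, 2
Ranks of variable 2: 3, 6, 7, 2, 8, 1, 5, 4
d = r₁ − r₂: 0, 0, -3, -1, -1, 7, 0, -2
d²: 0, 0, 9, 1, 1, 49, 0, 4; Σd² = 64
ρ = 1 − 6·64/(8·63) = 1 − 384/504 = 0.238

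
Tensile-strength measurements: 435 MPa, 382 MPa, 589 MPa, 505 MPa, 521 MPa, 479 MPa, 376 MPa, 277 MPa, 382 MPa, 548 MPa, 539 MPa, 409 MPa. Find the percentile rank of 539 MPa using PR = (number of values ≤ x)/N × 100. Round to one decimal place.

N = 12.
Strictly below 539: 9. Equal to 539: 1.
PR = 10/12 × 100 = 83.3

83.3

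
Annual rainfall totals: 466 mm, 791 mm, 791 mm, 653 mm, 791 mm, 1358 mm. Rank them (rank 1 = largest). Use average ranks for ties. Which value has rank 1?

1358

Sorted (descending): 1358, 791, 791, 791, 653, 466
The 3 values of 791 occupy positions 2–4 → average rank 3.
Rank 1 → value 1358.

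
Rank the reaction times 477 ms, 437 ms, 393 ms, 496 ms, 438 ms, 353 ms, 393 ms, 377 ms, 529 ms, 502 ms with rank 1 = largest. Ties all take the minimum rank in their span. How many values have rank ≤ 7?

Sorted (descending): 529, 502, 496, 477, 438, 437, 393, 393, 377, 353
The 2 values of 393 occupy positions 7–8 → each gets rank 7.
Ranks ≤ 7: {1, 2, 3, 4, 5, 6, 7, 7} → 8 values.

8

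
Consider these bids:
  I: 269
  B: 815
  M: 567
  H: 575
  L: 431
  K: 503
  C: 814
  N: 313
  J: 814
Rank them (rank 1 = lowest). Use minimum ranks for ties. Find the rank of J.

7

Sorted (ascending): 269, 313, 431, 503, 567, 575, 814, 814, 815
The 2 values of 814 occupy positions 7–8 → each gets rank 7.
J has value 814 → rank 7.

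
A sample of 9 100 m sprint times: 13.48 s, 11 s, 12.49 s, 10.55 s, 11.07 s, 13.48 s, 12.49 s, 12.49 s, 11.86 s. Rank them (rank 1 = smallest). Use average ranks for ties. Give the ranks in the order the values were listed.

Sorted (ascending): 10.55, 11, 11.07, 11.86, 12.49, 12.49, 12.49, 13.48, 13.48
The 3 values of 12.49 occupy positions 5–7 → average rank 6.
The 2 values of 13.48 occupy positions 8–9 → average rank (8+9)/2 = 8.5.

8.5, 2, 6, 1, 3, 8.5, 6, 6, 4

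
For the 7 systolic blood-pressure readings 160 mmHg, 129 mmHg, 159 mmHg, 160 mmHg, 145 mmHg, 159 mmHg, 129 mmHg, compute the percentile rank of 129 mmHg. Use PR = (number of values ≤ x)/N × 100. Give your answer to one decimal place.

N = 7.
Strictly below 129: 0. Equal to 129: 2.
PR = 2/7 × 100 = 28.6

28.6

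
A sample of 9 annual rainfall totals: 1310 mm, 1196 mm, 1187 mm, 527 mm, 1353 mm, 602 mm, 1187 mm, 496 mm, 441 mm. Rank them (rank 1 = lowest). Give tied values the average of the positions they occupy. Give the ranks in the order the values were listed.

8, 7, 5.5, 3, 9, 4, 5.5, 2, 1

Sorted (ascending): 441, 496, 527, 602, 1187, 1187, 1196, 1310, 1353
The 2 values of 1187 occupy positions 5–6 → average rank (5+6)/2 = 5.5.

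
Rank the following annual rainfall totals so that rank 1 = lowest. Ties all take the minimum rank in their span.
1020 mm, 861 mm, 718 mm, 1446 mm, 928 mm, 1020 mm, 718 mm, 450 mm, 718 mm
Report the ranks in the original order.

Sorted (ascending): 450, 718, 718, 718, 861, 928, 1020, 1020, 1446
The 3 values of 718 occupy positions 2–4 → each gets rank 2.
The 2 values of 1020 occupy positions 7–8 → each gets rank 7.

7, 5, 2, 9, 6, 7, 2, 1, 2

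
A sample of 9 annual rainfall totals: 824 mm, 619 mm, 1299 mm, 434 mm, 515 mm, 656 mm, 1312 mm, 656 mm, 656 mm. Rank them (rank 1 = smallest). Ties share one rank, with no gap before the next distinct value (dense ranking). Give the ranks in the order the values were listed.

Sorted (ascending): 434, 515, 619, 656, 656, 656, 824, 1299, 1312
The 3 values of 656 share dense rank 4.
Remaining distinct values take the next consecutive integers.

5, 3, 6, 1, 2, 4, 7, 4, 4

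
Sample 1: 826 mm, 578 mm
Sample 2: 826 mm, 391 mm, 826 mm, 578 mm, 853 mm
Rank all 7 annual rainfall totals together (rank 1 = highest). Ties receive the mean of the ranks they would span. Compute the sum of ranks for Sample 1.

8.5

Sorted (descending): 853, 826, 826, 826, 578, 578, 391
The 3 values of 826 occupy positions 2–4 → average rank 3.
The 2 values of 578 occupy positions 5–6 → average rank (5+6)/2 = 5.5.
Sample 1 values → pooled ranks: 826→3, 578→5.5
Rank sum = 3 + 5.5 = 8.5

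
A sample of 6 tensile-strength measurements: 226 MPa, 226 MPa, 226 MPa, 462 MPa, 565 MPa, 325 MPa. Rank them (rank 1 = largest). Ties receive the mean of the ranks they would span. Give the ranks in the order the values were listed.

Sorted (descending): 565, 462, 325, 226, 226, 226
The 3 values of 226 occupy positions 4–6 → average rank 5.

5, 5, 5, 2, 1, 3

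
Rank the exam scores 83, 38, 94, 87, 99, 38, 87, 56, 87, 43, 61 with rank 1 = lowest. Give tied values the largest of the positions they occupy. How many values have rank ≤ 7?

Sorted (ascending): 38, 38, 43, 56, 61, 83, 87, 87, 87, 94, 99
The 2 values of 38 occupy positions 1–2 → each gets rank 2.
The 3 values of 87 occupy positions 7–9 → each gets rank 9.
Ranks ≤ 7: {2, 2, 3, 4, 5, 6} → 6 values.

6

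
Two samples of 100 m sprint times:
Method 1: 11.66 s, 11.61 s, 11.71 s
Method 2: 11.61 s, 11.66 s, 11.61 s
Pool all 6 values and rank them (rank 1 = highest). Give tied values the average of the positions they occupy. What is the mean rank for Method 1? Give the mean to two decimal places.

Sorted (descending): 11.71, 11.66, 11.66, 11.61, 11.61, 11.61
The 2 values of 11.66 occupy positions 2–3 → average rank (2+3)/2 = 2.5.
The 3 values of 11.61 occupy positions 4–6 → average rank 5.
Method 1 values → pooled ranks: 11.66→2.5, 11.61→5, 11.71→1
Mean rank = (2.5 + 5 + 1) / 3 = 2.83

2.83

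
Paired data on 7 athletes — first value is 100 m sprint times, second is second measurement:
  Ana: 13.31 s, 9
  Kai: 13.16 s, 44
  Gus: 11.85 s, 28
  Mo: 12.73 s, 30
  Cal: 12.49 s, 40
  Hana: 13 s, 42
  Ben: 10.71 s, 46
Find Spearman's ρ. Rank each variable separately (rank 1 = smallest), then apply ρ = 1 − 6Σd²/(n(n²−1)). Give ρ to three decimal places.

Ranks of variable 1: 7, 6, 2, 4, 3, 5, 1
Ranks of variable 2: 1, 6, 2, 3, 4, 5, 7
d = r₁ − r₂: 6, 0, 0, 1, -1, 0, -6
d²: 36, 0, 0, 1, 1, 0, 36; Σd² = 74
ρ = 1 − 6·74/(7·48) = 1 − 444/336 = -0.321

-0.321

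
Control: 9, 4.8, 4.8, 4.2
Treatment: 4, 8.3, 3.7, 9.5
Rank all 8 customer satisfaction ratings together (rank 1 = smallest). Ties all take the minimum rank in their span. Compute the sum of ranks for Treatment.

Sorted (ascending): 3.7, 4, 4.2, 4.8, 4.8, 8.3, 9, 9.5
The 2 values of 4.8 occupy positions 4–5 → each gets rank 4.
Treatment values → pooled ranks: 4→2, 8.3→6, 3.7→1, 9.5→8
Rank sum = 2 + 6 + 1 + 8 = 17

17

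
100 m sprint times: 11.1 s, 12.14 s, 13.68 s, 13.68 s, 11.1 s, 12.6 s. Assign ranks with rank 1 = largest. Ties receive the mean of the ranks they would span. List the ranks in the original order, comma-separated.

Sorted (descending): 13.68, 13.68, 12.6, 12.14, 11.1, 11.1
The 2 values of 13.68 occupy positions 1–2 → average rank (1+2)/2 = 1.5.
The 2 values of 11.1 occupy positions 5–6 → average rank (5+6)/2 = 5.5.

5.5, 4, 1.5, 1.5, 5.5, 3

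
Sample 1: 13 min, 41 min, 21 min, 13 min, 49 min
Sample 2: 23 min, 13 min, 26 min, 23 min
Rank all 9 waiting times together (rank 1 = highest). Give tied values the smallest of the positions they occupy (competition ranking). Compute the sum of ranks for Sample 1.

23

Sorted (descending): 49, 41, 26, 23, 23, 21, 13, 13, 13
The 2 values of 23 occupy positions 4–5 → each gets rank 4.
The 3 values of 13 occupy positions 7–9 → each gets rank 7.
Sample 1 values → pooled ranks: 13→7, 41→2, 21→6, 13→7, 49→1
Rank sum = 7 + 2 + 6 + 7 + 1 = 23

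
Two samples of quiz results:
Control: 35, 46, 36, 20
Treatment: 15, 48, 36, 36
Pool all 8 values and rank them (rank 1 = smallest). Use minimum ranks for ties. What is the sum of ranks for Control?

Sorted (ascending): 15, 20, 35, 36, 36, 36, 46, 48
The 3 values of 36 occupy positions 4–6 → each gets rank 4.
Control values → pooled ranks: 35→3, 46→7, 36→4, 20→2
Rank sum = 3 + 7 + 4 + 2 = 16

16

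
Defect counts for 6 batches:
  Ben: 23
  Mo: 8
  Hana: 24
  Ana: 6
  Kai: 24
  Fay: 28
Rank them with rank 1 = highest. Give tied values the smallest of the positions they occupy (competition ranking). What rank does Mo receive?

5

Sorted (descending): 28, 24, 24, 23, 8, 6
The 2 values of 24 occupy positions 2–3 → each gets rank 2.
Mo has value 8 → rank 5.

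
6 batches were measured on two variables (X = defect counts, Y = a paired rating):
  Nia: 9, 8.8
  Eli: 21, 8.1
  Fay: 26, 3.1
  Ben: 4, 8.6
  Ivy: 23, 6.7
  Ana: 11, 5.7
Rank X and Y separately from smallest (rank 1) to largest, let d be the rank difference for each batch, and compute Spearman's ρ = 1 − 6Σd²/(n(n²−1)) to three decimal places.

Ranks of variable 1: 2, 4, 6, 1, 5, 3
Ranks of variable 2: 6, 4, 1, 5, 3, 2
d = r₁ − r₂: -4, 0, 5, -4, 2, 1
d²: 16, 0, 25, 16, 4, 1; Σd² = 62
ρ = 1 − 6·62/(6·35) = 1 − 372/210 = -0.771

-0.771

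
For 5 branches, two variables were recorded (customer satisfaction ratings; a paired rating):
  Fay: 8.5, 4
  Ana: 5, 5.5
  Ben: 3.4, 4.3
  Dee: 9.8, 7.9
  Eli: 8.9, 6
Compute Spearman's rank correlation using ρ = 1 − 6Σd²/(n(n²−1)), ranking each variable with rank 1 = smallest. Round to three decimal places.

0.700

Ranks of variable 1: 3, 2, 1, 5, 4
Ranks of variable 2: 1, 3, 2, 5, 4
d = r₁ − r₂: 2, -1, -1, 0, 0
d²: 4, 1, 1, 0, 0; Σd² = 6
ρ = 1 − 6·6/(5·24) = 1 − 36/120 = 0.700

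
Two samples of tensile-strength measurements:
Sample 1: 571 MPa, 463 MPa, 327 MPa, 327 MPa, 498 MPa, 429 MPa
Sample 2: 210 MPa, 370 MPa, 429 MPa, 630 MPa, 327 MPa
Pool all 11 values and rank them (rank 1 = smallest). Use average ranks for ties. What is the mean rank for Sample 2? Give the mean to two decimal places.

Sorted (ascending): 210, 327, 327, 327, 370, 429, 429, 463, 498, 571, 630
The 3 values of 327 occupy positions 2–4 → average rank 3.
The 2 values of 429 occupy positions 6–7 → average rank (6+7)/2 = 6.5.
Sample 2 values → pooled ranks: 210→1, 370→5, 429→6.5, 630→11, 327→3
Mean rank = (1 + 5 + 6.5 + 11 + 3) / 5 = 5.30

5.30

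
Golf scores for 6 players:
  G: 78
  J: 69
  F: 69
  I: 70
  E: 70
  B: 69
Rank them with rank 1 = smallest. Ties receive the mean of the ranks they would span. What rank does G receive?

6

Sorted (ascending): 69, 69, 69, 70, 70, 78
The 3 values of 69 occupy positions 1–3 → average rank 2.
The 2 values of 70 occupy positions 4–5 → average rank (4+5)/2 = 4.5.
G has value 78 → rank 6.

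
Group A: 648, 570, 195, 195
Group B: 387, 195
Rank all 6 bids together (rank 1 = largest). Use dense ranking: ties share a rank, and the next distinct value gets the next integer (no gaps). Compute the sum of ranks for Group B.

7

Sorted (descending): 648, 570, 387, 195, 195, 195
The 3 values of 195 share dense rank 4.
Remaining distinct values take the next consecutive integers.
Group B values → pooled ranks: 387→3, 195→4
Rank sum = 3 + 4 = 7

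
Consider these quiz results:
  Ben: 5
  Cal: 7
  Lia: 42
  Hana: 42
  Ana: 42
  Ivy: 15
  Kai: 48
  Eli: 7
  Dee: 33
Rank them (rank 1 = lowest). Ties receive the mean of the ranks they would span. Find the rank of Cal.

2.5

Sorted (ascending): 5, 7, 7, 15, 33, 42, 42, 42, 48
The 2 values of 7 occupy positions 2–3 → average rank (2+3)/2 = 2.5.
The 3 values of 42 occupy positions 6–8 → average rank 7.
Cal has value 7 → rank 2.5.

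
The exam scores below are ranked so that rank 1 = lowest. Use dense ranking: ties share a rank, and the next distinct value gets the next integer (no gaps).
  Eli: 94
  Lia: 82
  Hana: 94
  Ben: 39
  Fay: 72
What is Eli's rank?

4

Sorted (ascending): 39, 72, 82, 94, 94
The 2 values of 94 share dense rank 4.
Remaining distinct values take the next consecutive integers.
Eli has value 94 → rank 4.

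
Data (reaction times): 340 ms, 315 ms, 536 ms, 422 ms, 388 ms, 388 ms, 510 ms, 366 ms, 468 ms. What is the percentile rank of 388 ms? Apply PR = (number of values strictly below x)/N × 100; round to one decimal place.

33.3

N = 9.
Strictly below 388: 3. Equal to 388: 2.
PR = 3/9 × 100 = 33.3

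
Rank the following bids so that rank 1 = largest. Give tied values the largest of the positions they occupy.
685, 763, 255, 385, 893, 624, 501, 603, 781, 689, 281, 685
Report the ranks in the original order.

6, 3, 12, 10, 1, 7, 9, 8, 2, 4, 11, 6

Sorted (descending): 893, 781, 763, 689, 685, 685, 624, 603, 501, 385, 281, 255
The 2 values of 685 occupy positions 5–6 → each gets rank 6.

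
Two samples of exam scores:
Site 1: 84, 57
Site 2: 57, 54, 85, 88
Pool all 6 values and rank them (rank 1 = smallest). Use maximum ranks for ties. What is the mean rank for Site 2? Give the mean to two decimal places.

3.75

Sorted (ascending): 54, 57, 57, 84, 85, 88
The 2 values of 57 occupy positions 2–3 → each gets rank 3.
Site 2 values → pooled ranks: 57→3, 54→1, 85→5, 88→6
Mean rank = (3 + 1 + 5 + 6) / 4 = 3.75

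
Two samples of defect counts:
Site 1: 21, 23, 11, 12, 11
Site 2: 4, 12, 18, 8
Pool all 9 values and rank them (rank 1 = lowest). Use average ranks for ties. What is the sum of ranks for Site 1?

Sorted (ascending): 4, 8, 11, 11, 12, 12, 18, 21, 23
The 2 values of 11 occupy positions 3–4 → average rank (3+4)/2 = 3.5.
The 2 values of 12 occupy positions 5–6 → average rank (5+6)/2 = 5.5.
Site 1 values → pooled ranks: 21→8, 23→9, 11→3.5, 12→5.5, 11→3.5
Rank sum = 8 + 9 + 3.5 + 5.5 + 3.5 = 29.5

29.5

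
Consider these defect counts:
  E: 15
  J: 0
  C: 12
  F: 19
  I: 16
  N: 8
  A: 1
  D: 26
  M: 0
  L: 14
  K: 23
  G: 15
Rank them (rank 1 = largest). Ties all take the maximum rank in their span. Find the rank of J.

Sorted (descending): 26, 23, 19, 16, 15, 15, 14, 12, 8, 1, 0, 0
The 2 values of 15 occupy positions 5–6 → each gets rank 6.
The 2 values of 0 occupy positions 11–12 → each gets rank 12.
J has value 0 → rank 12.

12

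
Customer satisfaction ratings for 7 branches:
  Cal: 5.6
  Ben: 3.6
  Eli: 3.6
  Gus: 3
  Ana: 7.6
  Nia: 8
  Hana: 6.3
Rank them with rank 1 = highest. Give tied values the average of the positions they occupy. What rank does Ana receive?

Sorted (descending): 8, 7.6, 6.3, 5.6, 3.6, 3.6, 3
The 2 values of 3.6 occupy positions 5–6 → average rank (5+6)/2 = 5.5.
Ana has value 7.6 → rank 2.

2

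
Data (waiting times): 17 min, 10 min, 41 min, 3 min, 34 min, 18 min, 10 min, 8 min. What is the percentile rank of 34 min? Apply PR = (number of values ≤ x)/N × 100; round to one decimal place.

N = 8.
Strictly below 34: 6. Equal to 34: 1.
PR = 7/8 × 100 = 87.5

87.5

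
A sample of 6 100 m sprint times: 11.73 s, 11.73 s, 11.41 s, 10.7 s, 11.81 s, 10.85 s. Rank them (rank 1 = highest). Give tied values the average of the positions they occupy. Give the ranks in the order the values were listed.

2.5, 2.5, 4, 6, 1, 5

Sorted (descending): 11.81, 11.73, 11.73, 11.41, 10.85, 10.7
The 2 values of 11.73 occupy positions 2–3 → average rank (2+3)/2 = 2.5.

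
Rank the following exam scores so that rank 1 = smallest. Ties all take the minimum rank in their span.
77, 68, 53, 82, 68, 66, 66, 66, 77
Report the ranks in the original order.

7, 5, 1, 9, 5, 2, 2, 2, 7

Sorted (ascending): 53, 66, 66, 66, 68, 68, 77, 77, 82
The 3 values of 66 occupy positions 2–4 → each gets rank 2.
The 2 values of 68 occupy positions 5–6 → each gets rank 5.
The 2 values of 77 occupy positions 7–8 → each gets rank 7.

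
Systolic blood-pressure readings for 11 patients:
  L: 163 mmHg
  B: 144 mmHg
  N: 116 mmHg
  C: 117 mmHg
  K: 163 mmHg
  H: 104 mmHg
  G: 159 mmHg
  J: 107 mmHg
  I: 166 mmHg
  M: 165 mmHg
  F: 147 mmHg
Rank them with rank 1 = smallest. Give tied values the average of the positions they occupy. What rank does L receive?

Sorted (ascending): 104, 107, 116, 117, 144, 147, 159, 163, 163, 165, 166
The 2 values of 163 occupy positions 8–9 → average rank (8+9)/2 = 8.5.
L has value 163 mmHg → rank 8.5.

8.5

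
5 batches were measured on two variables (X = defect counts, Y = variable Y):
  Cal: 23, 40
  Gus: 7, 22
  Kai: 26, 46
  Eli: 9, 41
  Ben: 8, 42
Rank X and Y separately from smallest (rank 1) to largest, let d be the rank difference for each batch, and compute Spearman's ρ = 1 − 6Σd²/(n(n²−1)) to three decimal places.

0.600

Ranks of variable 1: 4, 1, 5, 3, 2
Ranks of variable 2: 2, 1, 5, 3, 4
d = r₁ − r₂: 2, 0, 0, 0, -2
d²: 4, 0, 0, 0, 4; Σd² = 8
ρ = 1 − 6·8/(5·24) = 1 − 48/120 = 0.600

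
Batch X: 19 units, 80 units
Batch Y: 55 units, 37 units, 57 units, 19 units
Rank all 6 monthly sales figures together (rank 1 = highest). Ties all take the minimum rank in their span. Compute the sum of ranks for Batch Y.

14

Sorted (descending): 80, 57, 55, 37, 19, 19
The 2 values of 19 occupy positions 5–6 → each gets rank 5.
Batch Y values → pooled ranks: 55→3, 37→4, 57→2, 19→5
Rank sum = 3 + 4 + 2 + 5 = 14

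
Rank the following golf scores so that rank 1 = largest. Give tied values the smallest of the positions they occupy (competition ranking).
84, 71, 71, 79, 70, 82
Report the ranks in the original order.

1, 4, 4, 3, 6, 2

Sorted (descending): 84, 82, 79, 71, 71, 70
The 2 values of 71 occupy positions 4–5 → each gets rank 4.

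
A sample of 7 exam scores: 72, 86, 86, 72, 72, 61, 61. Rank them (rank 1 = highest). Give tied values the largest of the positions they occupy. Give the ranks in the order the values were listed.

5, 2, 2, 5, 5, 7, 7

Sorted (descending): 86, 86, 72, 72, 72, 61, 61
The 2 values of 86 occupy positions 1–2 → each gets rank 2.
The 3 values of 72 occupy positions 3–5 → each gets rank 5.
The 2 values of 61 occupy positions 6–7 → each gets rank 7.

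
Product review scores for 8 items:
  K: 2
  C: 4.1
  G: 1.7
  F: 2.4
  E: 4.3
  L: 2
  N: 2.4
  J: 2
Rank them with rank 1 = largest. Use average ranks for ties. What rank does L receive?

6

Sorted (descending): 4.3, 4.1, 2.4, 2.4, 2, 2, 2, 1.7
The 2 values of 2.4 occupy positions 3–4 → average rank (3+4)/2 = 3.5.
The 3 values of 2 occupy positions 5–7 → average rank 6.
L has value 2 → rank 6.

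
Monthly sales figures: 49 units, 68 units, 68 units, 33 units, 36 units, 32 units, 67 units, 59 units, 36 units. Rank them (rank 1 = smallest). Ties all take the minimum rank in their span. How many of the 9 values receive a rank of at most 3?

Sorted (ascending): 32, 33, 36, 36, 49, 59, 67, 68, 68
The 2 values of 36 occupy positions 3–4 → each gets rank 3.
The 2 values of 68 occupy positions 8–9 → each gets rank 8.
Ranks ≤ 3: {1, 2, 3, 3} → 4 values.

4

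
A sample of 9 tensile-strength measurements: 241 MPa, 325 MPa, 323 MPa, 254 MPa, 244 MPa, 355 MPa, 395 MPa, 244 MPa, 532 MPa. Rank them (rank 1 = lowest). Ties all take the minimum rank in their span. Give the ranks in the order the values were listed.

1, 6, 5, 4, 2, 7, 8, 2, 9

Sorted (ascending): 241, 244, 244, 254, 323, 325, 355, 395, 532
The 2 values of 244 occupy positions 2–3 → each gets rank 2.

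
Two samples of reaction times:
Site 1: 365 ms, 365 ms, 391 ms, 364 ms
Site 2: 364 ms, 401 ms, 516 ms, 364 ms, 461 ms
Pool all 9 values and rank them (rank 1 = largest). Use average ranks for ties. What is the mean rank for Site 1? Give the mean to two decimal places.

Sorted (descending): 516, 461, 401, 391, 365, 365, 364, 364, 364
The 2 values of 365 occupy positions 5–6 → average rank (5+6)/2 = 5.5.
The 3 values of 364 occupy positions 7–9 → average rank 8.
Site 1 values → pooled ranks: 365→5.5, 365→5.5, 391→4, 364→8
Mean rank = (5.5 + 5.5 + 4 + 8) / 4 = 5.75

5.75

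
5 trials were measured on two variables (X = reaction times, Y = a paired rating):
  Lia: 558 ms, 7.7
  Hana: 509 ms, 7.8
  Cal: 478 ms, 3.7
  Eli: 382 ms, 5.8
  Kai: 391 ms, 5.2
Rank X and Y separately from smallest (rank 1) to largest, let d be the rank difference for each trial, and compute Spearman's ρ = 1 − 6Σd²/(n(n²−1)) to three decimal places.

Ranks of variable 1: 5, 4, 3, 1, 2
Ranks of variable 2: 4, 5, 1, 3, 2
d = r₁ − r₂: 1, -1, 2, -2, 0
d²: 1, 1, 4, 4, 0; Σd² = 10
ρ = 1 − 6·10/(5·24) = 1 − 60/120 = 0.500

0.500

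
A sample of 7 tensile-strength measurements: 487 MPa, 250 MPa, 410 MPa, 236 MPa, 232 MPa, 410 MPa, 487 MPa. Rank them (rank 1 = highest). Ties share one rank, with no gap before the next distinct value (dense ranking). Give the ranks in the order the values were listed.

1, 3, 2, 4, 5, 2, 1

Sorted (descending): 487, 487, 410, 410, 250, 236, 232
The 2 values of 487 share dense rank 1.
The 2 values of 410 share dense rank 2.
Remaining distinct values take the next consecutive integers.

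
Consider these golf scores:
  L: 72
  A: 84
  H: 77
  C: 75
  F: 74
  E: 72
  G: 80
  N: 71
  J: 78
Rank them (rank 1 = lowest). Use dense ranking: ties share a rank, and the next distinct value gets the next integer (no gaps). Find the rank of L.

Sorted (ascending): 71, 72, 72, 74, 75, 77, 78, 80, 84
The 2 values of 72 share dense rank 2.
Remaining distinct values take the next consecutive integers.
L has value 72 → rank 2.

2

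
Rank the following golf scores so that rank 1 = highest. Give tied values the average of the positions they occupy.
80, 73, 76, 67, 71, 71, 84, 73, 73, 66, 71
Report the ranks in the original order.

2, 5, 3, 10, 8, 8, 1, 5, 5, 11, 8

Sorted (descending): 84, 80, 76, 73, 73, 73, 71, 71, 71, 67, 66
The 3 values of 73 occupy positions 4–6 → average rank 5.
The 3 values of 71 occupy positions 7–9 → average rank 8.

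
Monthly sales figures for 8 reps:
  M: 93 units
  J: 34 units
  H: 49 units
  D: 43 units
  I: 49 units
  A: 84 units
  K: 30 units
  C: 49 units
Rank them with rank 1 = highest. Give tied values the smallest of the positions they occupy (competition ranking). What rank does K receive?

8

Sorted (descending): 93, 84, 49, 49, 49, 43, 34, 30
The 3 values of 49 occupy positions 3–5 → each gets rank 3.
K has value 30 units → rank 8.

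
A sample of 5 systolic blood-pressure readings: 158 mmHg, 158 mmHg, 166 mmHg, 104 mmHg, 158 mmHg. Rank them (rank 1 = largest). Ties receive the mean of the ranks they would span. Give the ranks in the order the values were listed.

Sorted (descending): 166, 158, 158, 158, 104
The 3 values of 158 occupy positions 2–4 → average rank 3.

3, 3, 1, 5, 3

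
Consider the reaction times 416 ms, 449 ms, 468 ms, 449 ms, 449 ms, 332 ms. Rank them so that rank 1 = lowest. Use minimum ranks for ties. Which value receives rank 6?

468

Sorted (ascending): 332, 416, 449, 449, 449, 468
The 3 values of 449 occupy positions 3–5 → each gets rank 3.
Rank 6 → value 468.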